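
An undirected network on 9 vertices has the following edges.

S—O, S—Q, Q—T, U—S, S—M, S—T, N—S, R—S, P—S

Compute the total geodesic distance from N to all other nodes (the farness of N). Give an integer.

15

Distances from N: M:2, O:2, P:2, Q:2, R:2, S:1, T:2, U:2.
Sum = 2 + 2 + 2 + 2 + 2 + 1 + 2 + 2 = 15.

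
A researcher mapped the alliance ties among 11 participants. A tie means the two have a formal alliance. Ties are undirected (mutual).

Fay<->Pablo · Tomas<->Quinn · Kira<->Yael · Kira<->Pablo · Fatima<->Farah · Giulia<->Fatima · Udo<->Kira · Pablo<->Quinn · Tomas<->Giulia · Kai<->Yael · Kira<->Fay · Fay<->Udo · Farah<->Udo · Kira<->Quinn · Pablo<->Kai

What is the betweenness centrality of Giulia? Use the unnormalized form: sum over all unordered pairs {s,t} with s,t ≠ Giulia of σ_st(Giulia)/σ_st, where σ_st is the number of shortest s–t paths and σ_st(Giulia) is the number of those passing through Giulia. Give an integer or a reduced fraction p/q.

Pairs whose geodesics pass through Giulia — Farah–Tomas: 1; Kai–Fatima: 1/4; Pablo–Fatima: 1/3; Quinn–Fatima: 1; Tomas–Fatima: 1.
All other pairs contribute 0.
Summing the contributions gives betweenness(Giulia) = 43/12.

43/12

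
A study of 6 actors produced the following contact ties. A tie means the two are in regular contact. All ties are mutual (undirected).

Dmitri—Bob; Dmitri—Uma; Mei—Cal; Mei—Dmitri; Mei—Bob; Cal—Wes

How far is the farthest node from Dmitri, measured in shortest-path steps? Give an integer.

Distances from Dmitri: Bob:1, Cal:2, Mei:1, Uma:1, Wes:3.
The largest is 3 (to Wes), so the eccentricity of Dmitri is 3.

3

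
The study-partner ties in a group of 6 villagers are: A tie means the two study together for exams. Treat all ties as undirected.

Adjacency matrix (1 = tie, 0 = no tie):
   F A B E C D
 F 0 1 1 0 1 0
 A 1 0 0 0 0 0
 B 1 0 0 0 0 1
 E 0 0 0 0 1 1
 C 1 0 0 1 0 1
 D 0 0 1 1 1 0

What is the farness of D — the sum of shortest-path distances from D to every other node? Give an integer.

8

Distances from D: A:3, B:1, C:1, E:1, F:2.
Sum = 3 + 1 + 1 + 1 + 2 = 8.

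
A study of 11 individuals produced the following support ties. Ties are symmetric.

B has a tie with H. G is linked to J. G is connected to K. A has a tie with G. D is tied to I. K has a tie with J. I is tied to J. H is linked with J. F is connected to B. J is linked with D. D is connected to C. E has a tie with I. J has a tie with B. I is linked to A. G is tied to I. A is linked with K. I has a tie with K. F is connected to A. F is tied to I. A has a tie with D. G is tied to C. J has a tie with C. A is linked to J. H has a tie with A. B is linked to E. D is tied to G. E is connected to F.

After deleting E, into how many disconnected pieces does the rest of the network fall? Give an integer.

1

E's neighbors (B, F, and I) remain reachable from one another through other ties, so the rest of the network stays in one piece.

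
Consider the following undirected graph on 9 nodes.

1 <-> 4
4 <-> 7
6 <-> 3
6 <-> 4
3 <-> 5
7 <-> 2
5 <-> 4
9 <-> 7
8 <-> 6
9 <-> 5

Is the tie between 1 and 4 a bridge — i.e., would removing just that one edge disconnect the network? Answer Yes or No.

Without the 1–4 edge there is no alternate route between 1 and 4, so the network disconnects. It is a bridge.

Yes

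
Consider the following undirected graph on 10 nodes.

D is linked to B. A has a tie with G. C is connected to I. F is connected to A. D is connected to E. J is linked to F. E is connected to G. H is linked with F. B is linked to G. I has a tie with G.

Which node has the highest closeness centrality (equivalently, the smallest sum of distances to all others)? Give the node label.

G

Farness (sum of distances to all others) for each node — A:18, B:22, C:30, D:28, E:22, F:22, G:16, H:30, I:22, J:30.
The smallest farness is 16, for G, so G has the highest closeness.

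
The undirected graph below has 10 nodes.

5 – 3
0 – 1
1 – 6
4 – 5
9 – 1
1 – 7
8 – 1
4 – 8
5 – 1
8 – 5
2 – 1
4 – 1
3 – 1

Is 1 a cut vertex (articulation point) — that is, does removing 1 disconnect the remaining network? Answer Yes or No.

Yes

Removing 1 leaves {9} with no path to {0}, so the network splits into 6 components. 1 is a cut vertex.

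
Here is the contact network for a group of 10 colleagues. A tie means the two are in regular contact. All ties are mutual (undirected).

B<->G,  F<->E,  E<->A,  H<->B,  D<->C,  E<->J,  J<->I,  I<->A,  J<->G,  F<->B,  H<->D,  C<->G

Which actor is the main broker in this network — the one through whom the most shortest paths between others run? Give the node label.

G

Unnormalized betweenness of each node: A:1, B:59/6, C:25/6, D:1, E:43/6, F:29/6, G:79/6, H:17/6, I:11/6, J:67/6.
G has the largest value, 79/6, making it the main broker — the node through which the most shortest paths run.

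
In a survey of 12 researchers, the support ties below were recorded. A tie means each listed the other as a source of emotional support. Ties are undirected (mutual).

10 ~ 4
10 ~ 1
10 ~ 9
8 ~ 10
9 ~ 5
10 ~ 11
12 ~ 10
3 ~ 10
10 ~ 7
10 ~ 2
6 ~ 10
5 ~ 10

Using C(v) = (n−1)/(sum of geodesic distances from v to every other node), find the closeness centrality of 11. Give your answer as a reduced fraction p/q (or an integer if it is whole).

Distances from 11: 1:2, 2:2, 3:2, 4:2, 5:2, 6:2, 7:2, 8:2, 9:2, 10:1, 12:2. Sum = 21.
n = 12, so closeness = 11/21.

11/21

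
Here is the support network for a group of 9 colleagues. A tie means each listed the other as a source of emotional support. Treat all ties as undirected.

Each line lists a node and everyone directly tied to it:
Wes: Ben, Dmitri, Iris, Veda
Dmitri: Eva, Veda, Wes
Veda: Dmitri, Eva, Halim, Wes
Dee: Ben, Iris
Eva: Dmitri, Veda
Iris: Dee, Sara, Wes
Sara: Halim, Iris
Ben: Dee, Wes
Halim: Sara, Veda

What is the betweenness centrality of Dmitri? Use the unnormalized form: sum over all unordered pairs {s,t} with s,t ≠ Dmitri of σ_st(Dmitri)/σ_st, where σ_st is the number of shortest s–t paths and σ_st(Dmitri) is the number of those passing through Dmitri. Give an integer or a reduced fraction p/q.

Pairs whose geodesics pass through Dmitri — Iris–Eva: 1/2; Dee–Eva: 2/4; Ben–Eva: 1/2; Wes–Eva: 1/2.
All other pairs contribute 0.
Summing the contributions gives betweenness(Dmitri) = 2.

2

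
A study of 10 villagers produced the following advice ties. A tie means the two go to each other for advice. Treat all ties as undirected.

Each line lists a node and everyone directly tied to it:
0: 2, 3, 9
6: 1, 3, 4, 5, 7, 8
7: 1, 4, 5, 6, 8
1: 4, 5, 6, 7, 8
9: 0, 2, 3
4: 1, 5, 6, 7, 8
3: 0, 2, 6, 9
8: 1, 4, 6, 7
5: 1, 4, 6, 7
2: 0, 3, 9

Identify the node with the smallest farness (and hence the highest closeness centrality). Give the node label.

Farness (sum of distances to all others) for each node — 0:20, 1:16, 2:20, 3:14, 4:16, 5:17, 6:12, 7:16, 8:17, 9:20.
The smallest farness is 12, for 6, so 6 has the highest closeness.

6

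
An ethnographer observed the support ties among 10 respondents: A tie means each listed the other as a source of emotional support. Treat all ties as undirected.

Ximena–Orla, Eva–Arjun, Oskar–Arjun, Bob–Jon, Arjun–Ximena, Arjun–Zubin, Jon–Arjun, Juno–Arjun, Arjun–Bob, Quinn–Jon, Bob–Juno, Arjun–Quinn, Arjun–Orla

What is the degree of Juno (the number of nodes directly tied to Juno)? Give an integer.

2

Juno is directly tied to Arjun and Bob. That is 2 neighbors, so the degree of Juno is 2.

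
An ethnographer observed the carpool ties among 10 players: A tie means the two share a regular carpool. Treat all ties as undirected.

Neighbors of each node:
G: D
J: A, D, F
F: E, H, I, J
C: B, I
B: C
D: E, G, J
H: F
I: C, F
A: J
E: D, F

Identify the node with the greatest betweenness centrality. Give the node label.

F

Unnormalized betweenness of each node: A:0, B:0, C:8, D:9, E:5, F:24, G:0, H:0, I:14, J:13.
F has the largest value, 24, making it the main broker — the node through which the most shortest paths run.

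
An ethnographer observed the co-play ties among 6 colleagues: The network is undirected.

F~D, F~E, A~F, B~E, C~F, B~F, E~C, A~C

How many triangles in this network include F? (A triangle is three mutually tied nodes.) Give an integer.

F's neighbors: A, B, C, D, and E.
Neighbor pairs that are themselves tied: F–A–C; F–B–E; F–C–E. Each forms one triangle with F, for 3 in total.

3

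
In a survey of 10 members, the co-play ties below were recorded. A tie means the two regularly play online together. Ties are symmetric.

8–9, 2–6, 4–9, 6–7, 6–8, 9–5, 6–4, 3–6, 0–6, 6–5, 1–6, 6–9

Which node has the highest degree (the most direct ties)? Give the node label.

Degrees — 0:1, 1:1, 2:1, 3:1, 4:2, 5:2, 6:9, 7:1, 8:2, 9:4.
The maximum is 9, attained only by 6.

6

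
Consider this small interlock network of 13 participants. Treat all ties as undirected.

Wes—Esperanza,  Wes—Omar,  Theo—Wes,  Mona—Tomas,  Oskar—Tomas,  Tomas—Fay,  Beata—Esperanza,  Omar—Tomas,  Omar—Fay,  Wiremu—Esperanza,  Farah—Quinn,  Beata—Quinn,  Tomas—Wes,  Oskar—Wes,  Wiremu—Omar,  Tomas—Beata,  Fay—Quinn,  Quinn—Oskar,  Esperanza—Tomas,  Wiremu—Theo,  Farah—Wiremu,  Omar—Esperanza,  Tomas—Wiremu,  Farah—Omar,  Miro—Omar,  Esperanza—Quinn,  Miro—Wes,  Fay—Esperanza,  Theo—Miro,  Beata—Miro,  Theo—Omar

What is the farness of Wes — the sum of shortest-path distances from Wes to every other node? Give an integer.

Distances from Wes: Beata:2, Esperanza:1, Farah:2, Fay:2, Miro:1, Mona:2, Omar:1, Oskar:1, Quinn:2, Theo:1, Tomas:1, Wiremu:2.
Sum = 2 + 1 + 2 + 2 + 1 + 2 + 1 + 1 + 2 + 1 + 1 + 2 = 18.

18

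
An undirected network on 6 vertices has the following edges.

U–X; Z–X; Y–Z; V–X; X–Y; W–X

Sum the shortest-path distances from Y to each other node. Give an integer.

8

Distances from Y: U:2, V:2, W:2, X:1, Z:1.
Sum = 2 + 2 + 2 + 1 + 1 = 8.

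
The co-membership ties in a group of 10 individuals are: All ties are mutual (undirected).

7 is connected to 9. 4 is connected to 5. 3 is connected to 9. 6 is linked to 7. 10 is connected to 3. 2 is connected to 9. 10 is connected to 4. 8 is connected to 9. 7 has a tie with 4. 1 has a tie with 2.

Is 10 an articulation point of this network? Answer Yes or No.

Even without 10, every remaining node can still reach every other (the residual graph is connected), so 10 is not a cut vertex.

No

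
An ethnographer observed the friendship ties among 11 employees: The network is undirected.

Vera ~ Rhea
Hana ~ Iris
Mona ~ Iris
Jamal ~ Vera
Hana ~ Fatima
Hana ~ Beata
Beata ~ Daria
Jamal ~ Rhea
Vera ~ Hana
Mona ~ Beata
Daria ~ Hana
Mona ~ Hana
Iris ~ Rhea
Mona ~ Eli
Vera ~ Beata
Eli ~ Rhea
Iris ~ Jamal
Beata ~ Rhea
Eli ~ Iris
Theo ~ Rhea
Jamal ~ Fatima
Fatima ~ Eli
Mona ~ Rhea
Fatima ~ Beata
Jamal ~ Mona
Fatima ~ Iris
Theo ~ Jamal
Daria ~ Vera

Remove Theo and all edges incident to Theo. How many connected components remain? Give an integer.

Theo's neighbors (Jamal and Rhea) remain reachable from one another through other ties, so the rest of the network stays in one piece.

1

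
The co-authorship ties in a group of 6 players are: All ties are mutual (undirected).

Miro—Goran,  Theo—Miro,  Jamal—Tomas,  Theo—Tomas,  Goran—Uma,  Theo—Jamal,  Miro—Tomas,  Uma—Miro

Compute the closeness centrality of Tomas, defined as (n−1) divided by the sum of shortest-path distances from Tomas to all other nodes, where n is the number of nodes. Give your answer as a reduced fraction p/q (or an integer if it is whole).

Distances from Tomas: Goran:2, Jamal:1, Miro:1, Theo:1, Uma:2. Sum = 7.
n = 6, so closeness = 5/7.

5/7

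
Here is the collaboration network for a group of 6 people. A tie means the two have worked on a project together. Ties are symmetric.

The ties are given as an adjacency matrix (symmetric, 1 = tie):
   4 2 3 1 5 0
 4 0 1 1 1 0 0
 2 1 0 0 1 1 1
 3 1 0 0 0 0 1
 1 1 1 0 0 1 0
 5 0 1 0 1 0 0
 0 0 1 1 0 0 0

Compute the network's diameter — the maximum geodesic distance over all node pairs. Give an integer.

Eccentricity of each node (its greatest distance to any other): 0:2, 1:2, 2:2, 3:3, 4:2, 5:3.
The maximum eccentricity is 3, realized for instance by the pair 3–5 via 3 – 4 – 2 – 5. So the diameter is 3.

3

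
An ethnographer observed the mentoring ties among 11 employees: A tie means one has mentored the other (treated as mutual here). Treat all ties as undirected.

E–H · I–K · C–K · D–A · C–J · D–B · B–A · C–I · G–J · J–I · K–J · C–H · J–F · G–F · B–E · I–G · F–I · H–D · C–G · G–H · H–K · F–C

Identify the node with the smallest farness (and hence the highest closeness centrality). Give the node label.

Farness (sum of distances to all others) for each node — A:27, B:26, C:16, D:20, E:21, F:22, G:17, H:15, I:21, J:21, K:18.
The smallest farness is 15, for H, so H has the highest closeness.

H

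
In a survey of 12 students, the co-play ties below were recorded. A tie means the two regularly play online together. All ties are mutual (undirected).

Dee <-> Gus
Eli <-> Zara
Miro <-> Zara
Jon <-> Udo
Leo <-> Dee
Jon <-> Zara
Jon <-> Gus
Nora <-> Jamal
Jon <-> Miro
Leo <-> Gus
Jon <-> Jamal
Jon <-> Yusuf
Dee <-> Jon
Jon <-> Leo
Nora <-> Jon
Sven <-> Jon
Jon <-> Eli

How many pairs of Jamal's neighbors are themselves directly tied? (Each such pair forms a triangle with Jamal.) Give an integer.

Jamal's neighbors: Jon and Nora.
Neighbor pairs that are themselves tied: Jamal–Jon–Nora. Each forms one triangle with Jamal, for 1 in total.

1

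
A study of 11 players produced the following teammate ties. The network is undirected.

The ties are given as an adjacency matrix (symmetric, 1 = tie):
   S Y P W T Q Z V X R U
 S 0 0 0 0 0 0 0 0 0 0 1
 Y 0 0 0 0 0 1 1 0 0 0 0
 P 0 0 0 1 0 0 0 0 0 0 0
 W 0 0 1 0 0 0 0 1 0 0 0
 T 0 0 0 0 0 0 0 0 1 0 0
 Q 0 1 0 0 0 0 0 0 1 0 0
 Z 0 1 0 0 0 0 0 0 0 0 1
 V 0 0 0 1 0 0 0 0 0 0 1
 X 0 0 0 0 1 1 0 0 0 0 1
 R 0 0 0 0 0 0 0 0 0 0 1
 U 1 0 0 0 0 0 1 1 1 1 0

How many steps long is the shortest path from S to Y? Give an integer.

3

One shortest route is S – U – Z – Y, which uses 3 edges, and at distance 2 from S we only reach {R, V, X, Z}, which does not include Y. So d(S,Y) = 3.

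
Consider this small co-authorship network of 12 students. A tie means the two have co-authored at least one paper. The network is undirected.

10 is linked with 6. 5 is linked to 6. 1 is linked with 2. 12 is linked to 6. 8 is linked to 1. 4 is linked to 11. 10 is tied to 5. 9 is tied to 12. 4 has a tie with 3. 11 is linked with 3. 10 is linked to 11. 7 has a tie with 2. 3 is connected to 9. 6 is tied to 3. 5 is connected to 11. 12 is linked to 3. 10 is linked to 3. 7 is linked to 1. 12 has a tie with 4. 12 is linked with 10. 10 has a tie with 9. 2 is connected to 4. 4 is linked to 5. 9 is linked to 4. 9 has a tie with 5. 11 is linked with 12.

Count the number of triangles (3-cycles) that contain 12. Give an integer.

10

12's neighbors: 3, 4, 6, 9, 10, and 11.
Neighbor pairs that are themselves tied: 12–3–4; 12–3–6; 12–3–9; 12–3–10; 12–3–11; 12–4–9; 12–4–11; 12–6–10; 12–9–10; 12–10–11. Each forms one triangle with 12, for 10 in total.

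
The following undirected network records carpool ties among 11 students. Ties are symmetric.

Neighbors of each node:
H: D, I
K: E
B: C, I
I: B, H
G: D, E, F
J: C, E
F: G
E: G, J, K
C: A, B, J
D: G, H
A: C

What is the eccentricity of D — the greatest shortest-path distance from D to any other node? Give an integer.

Distances from D: A:5, B:3, C:4, E:2, F:2, G:1, H:1, I:2, J:3, K:3.
The largest is 5 (to A), so the eccentricity of D is 5.

5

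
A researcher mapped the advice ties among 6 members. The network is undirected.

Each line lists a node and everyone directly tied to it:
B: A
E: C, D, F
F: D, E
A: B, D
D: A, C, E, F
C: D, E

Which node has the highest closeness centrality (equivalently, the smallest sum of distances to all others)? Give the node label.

D

Farness (sum of distances to all others) for each node — A:8, B:12, C:9, D:6, E:8, F:9.
The smallest farness is 6, for D, so D has the highest closeness.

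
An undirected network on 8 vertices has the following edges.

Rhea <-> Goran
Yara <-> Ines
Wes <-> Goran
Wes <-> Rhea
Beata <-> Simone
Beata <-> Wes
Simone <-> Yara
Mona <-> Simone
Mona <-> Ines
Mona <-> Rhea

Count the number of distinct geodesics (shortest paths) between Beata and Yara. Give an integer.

The shortest distance is 2, and the only length-2 path is Beata–Simone–Yara. So there is exactly 1 shortest path.

1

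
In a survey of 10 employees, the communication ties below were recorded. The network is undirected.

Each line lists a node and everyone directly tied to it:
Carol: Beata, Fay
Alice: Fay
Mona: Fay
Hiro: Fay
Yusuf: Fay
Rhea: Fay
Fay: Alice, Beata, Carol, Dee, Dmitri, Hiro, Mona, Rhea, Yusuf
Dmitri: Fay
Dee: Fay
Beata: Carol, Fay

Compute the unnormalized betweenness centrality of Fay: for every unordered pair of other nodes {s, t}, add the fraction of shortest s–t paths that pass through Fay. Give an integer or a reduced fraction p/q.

Pairs whose geodesics pass through Fay — Mona–Dmitri: 1; Mona–Dee: 1; Mona–Yusuf: 1; Mona–Carol: 1; Mona–Alice: 1; Mona–Rhea: 1; Mona–Hiro: 1; Mona–Beata: 1; Dmitri–Dee: 1; Dmitri–Yusuf: 1; Dmitri–Carol: 1; Dmitri–Alice: 1; Dmitri–Rhea: 1; Dmitri–Hiro: 1 … (+21 more pairs).
All other pairs contribute 0.
Summing the contributions gives betweenness(Fay) = 35.

35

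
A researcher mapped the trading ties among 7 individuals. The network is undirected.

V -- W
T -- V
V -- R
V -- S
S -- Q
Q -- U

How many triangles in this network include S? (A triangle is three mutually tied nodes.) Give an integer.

S's neighbors are Q and V, but none of them are tied to each other, so no triangle contains S.

0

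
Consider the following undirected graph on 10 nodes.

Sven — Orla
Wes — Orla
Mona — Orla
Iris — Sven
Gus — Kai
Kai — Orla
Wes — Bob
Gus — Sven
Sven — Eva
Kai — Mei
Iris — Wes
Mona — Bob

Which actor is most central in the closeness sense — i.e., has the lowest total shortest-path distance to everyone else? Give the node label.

Orla

Farness (sum of distances to all others) for each node — Bob:24, Eva:24, Gus:20, Iris:20, Kai:18, Mei:26, Mona:20, Orla:14, Sven:16, Wes:18.
The smallest farness is 14, for Orla, so Orla has the highest closeness.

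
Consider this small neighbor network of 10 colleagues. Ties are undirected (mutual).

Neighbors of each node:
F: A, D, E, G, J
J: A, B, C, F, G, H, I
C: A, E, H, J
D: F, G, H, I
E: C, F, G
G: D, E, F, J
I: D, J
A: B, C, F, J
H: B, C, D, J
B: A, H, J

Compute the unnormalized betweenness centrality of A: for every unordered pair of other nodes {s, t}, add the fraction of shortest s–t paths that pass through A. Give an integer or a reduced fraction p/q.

Pairs whose geodesics pass through A — B–E: 2/6; B–F: 1/2; B–C: 1/3; F–C: 1/3.
All other pairs contribute 0.
Summing the contributions gives betweenness(A) = 3/2.

3/2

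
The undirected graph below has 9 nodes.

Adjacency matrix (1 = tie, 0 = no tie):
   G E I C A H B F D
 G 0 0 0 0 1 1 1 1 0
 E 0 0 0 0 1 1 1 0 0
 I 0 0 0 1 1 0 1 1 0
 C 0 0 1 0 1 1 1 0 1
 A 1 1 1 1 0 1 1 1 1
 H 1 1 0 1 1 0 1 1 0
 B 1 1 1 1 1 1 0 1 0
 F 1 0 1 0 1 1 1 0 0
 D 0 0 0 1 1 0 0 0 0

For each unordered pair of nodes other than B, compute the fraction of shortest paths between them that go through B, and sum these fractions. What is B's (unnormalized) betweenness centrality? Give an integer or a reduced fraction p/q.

Pairs whose geodesics pass through B — G–E: 1/3; G–I: 1/3; G–C: 1/3; E–I: 1/2; E–C: 1/3; E–F: 1/3; I–H: 1/4; C–F: 1/4.
All other pairs contribute 0.
Summing the contributions gives betweenness(B) = 8/3.

8/3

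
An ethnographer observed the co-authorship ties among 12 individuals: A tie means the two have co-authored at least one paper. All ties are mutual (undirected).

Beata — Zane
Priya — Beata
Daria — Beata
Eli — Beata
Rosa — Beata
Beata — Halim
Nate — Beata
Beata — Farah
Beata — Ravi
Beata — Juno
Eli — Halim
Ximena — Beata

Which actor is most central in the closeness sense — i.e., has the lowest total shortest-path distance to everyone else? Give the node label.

Beata

Farness (sum of distances to all others) for each node — Beata:11, Daria:21, Eli:20, Farah:21, Halim:20, Juno:21, Nate:21, Priya:21, Ravi:21, Rosa:21, Ximena:21, Zane:21.
The smallest farness is 11, for Beata, so Beata has the highest closeness.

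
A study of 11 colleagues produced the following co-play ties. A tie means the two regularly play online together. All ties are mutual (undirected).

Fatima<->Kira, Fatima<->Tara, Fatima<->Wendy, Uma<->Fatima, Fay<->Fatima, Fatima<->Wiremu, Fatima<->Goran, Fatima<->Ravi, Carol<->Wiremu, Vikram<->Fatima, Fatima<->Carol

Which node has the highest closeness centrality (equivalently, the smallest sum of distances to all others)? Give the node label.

Farness (sum of distances to all others) for each node — Carol:18, Fatima:10, Fay:19, Goran:19, Kira:19, Ravi:19, Tara:19, Uma:19, Vikram:19, Wendy:19, Wiremu:18.
The smallest farness is 10, for Fatima, so Fatima has the highest closeness.

Fatima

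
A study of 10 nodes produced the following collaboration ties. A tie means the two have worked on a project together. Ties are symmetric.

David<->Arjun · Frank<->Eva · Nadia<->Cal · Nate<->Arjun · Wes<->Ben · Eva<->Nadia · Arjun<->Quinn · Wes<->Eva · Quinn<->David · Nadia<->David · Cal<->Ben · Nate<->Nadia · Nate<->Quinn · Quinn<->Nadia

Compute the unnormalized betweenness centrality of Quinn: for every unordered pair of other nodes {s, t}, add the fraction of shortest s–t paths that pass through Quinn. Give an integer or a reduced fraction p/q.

7/3

Pairs whose geodesics pass through Quinn — Ben–Arjun: 1/3; Wes–Arjun: 1/3; Frank–Arjun: 1/3; Eva–Arjun: 1/3; Cal–Arjun: 1/3; Nate–David: 1/3; Arjun–Nadia: 1/3.
All other pairs contribute 0.
Summing the contributions gives betweenness(Quinn) = 7/3.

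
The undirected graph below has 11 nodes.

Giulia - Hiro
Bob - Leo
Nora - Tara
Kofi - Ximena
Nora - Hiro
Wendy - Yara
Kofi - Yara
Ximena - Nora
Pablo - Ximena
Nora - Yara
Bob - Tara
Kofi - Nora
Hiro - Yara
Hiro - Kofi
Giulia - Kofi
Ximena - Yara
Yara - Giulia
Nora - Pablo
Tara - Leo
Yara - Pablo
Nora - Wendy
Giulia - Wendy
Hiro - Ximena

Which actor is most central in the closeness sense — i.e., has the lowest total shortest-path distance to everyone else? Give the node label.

Farness (sum of distances to all others) for each node — Bob:26, Giulia:21, Hiro:17, Kofi:17, Leo:26, Nora:13, Pablo:19, Tara:18, Wendy:19, Ximena:17, Yara:15.
The smallest farness is 13, for Nora, so Nora has the highest closeness.

Nora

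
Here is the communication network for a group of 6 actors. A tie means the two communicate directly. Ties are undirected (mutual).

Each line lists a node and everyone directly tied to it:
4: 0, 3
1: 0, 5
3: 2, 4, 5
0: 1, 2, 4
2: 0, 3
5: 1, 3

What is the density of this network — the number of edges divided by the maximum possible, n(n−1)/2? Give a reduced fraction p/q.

There are 7 edges and 6 nodes, so the maximum possible is C(6,2) = 15.
Density = 7/15.

7/15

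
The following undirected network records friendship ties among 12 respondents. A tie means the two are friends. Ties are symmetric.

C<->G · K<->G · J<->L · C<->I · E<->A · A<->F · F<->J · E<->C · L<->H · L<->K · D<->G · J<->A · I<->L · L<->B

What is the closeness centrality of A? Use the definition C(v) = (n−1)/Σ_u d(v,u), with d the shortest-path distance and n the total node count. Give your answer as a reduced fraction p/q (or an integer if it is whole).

Distances from A: B:3, C:2, D:4, E:1, F:1, G:3, H:3, I:3, J:1, K:3, L:2. Sum = 26.
n = 12, so closeness = 11/26.

11/26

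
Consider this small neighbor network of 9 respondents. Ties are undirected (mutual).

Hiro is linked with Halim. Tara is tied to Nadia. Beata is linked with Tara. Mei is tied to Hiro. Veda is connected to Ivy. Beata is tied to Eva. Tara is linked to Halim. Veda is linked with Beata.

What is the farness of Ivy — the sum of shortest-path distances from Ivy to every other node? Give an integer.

28

Distances from Ivy: Beata:2, Eva:3, Halim:4, Hiro:5, Mei:6, Nadia:4, Tara:3, Veda:1.
Sum = 2 + 3 + 4 + 5 + 6 + 4 + 3 + 1 = 28.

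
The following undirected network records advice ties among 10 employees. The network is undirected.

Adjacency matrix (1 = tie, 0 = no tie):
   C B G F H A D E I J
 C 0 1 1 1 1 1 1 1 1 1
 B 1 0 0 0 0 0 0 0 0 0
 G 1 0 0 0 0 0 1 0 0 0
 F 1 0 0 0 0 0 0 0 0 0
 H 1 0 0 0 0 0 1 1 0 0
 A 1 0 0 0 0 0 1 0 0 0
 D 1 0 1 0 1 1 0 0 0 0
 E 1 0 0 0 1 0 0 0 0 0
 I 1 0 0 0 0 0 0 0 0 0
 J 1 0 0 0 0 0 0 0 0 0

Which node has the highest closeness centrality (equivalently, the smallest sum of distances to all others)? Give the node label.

Farness (sum of distances to all others) for each node — A:16, B:17, C:9, D:14, E:16, F:17, G:16, H:15, I:17, J:17.
The smallest farness is 9, for C, so C has the highest closeness.

C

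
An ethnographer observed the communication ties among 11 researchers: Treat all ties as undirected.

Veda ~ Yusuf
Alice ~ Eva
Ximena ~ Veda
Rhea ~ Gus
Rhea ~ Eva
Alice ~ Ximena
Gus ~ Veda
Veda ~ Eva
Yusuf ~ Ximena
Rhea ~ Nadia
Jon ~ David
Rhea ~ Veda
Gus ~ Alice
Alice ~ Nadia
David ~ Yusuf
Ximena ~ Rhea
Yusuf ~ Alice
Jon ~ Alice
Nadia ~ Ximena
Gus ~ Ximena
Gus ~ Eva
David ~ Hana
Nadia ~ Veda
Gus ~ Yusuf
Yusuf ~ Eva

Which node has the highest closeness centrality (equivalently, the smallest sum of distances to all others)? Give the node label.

Farness (sum of distances to all others) for each node — Alice:15, David:19, Eva:16, Gus:15, Hana:28, Jon:20, Nadia:19, Rhea:19, Veda:16, Ximena:15, Yusuf:14.
The smallest farness is 14, for Yusuf, so Yusuf has the highest closeness.

Yusuf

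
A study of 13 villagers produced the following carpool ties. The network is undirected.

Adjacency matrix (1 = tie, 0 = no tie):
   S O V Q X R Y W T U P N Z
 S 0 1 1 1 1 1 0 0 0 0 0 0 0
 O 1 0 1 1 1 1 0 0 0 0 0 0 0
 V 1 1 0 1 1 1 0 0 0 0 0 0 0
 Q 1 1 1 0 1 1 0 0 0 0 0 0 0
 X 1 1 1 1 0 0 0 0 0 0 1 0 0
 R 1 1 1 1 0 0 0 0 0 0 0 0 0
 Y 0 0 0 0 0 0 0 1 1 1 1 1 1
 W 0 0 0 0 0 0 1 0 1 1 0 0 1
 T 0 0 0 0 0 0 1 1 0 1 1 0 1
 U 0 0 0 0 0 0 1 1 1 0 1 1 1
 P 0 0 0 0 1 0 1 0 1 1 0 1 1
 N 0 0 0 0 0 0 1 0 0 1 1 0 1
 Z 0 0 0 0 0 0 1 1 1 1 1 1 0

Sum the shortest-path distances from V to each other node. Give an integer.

26

Distances from V: N:3, O:1, P:2, Q:1, R:1, S:1, T:3, U:3, W:4, X:1, Y:3, Z:3.
Sum = 3 + 1 + 2 + 1 + 1 + 1 + 3 + 3 + 4 + 1 + 3 + 3 = 26.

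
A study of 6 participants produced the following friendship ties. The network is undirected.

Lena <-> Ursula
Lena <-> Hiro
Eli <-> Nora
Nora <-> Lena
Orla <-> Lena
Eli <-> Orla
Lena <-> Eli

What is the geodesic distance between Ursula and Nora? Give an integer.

One shortest route is Ursula – Lena – Nora, which uses 2 edges, and Ursula and Nora are not directly tied, so nothing shorter exists. So d(Ursula,Nora) = 2.

2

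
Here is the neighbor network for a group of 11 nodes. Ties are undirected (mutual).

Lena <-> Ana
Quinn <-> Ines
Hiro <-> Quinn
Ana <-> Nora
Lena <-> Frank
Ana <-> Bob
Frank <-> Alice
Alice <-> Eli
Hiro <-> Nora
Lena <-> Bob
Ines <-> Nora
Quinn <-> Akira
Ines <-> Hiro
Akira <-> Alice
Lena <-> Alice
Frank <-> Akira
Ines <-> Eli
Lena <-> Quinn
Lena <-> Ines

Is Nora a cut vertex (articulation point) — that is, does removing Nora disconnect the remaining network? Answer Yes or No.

No

Even without Nora, every remaining node can still reach every other (the residual graph is connected), so Nora is not a cut vertex.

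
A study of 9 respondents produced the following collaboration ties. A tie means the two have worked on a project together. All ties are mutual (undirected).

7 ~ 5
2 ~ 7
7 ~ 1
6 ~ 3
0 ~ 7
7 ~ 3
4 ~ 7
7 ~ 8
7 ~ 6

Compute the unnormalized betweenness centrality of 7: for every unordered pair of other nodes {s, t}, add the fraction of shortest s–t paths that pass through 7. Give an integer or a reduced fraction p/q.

27

Pairs whose geodesics pass through 7 — 5–8: 1; 5–4: 1; 5–1: 1; 5–0: 1; 5–3: 1; 5–6: 1; 5–2: 1; 8–4: 1; 8–1: 1; 8–0: 1; 8–3: 1; 8–6: 1; 8–2: 1; 4–1: 1 … (+13 more pairs).
All other pairs contribute 0.
Summing the contributions gives betweenness(7) = 27.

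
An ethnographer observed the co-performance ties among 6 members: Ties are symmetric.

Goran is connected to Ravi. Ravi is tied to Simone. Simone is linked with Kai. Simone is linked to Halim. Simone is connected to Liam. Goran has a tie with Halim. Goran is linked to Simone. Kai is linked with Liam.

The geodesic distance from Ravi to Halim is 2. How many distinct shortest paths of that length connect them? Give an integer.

2

The shortest distance is 2. The length-2 paths are: Ravi–Simone–Halim; Ravi–Goran–Halim.
That gives 2 distinct shortest paths.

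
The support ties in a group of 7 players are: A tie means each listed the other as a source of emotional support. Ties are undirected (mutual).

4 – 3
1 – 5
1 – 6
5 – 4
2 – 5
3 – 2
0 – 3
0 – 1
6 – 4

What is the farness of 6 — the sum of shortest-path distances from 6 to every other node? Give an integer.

Distances from 6: 0:2, 1:1, 2:3, 3:2, 4:1, 5:2.
Sum = 2 + 1 + 3 + 2 + 1 + 2 = 11.

11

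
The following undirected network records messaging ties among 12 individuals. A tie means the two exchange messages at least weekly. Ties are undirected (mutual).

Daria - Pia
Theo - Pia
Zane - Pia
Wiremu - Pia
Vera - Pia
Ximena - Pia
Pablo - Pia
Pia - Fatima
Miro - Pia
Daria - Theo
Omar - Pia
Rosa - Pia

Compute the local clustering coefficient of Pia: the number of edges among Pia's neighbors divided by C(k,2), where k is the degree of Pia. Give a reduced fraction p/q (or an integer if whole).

Pia's neighbors: Daria, Fatima, Miro, Omar, Pablo, Rosa, Theo, Vera, Wiremu, Ximena, and Zane (k = 11).
Possible neighbor pairs: C(11,2) = 55. Edges among them: Daria–Theo → e = 1.
Clustering(Pia) = 1/55.

1/55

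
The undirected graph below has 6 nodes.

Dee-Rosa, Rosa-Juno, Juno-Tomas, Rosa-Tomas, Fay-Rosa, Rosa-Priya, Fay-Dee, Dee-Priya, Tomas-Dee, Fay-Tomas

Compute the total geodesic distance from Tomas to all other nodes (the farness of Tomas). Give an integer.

Distances from Tomas: Dee:1, Fay:1, Juno:1, Priya:2, Rosa:1.
Sum = 1 + 1 + 1 + 2 + 1 = 6.

6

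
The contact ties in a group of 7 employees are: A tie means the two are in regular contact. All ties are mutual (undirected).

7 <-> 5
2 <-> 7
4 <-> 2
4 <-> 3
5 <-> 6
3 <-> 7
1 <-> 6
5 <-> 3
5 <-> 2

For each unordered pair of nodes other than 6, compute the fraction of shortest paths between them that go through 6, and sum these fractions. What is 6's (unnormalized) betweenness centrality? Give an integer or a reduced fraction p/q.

5

Pairs whose geodesics pass through 6 — 4–1: 2/2; 2–1: 1; 3–1: 1; 7–1: 1; 5–1: 1.
All other pairs contribute 0.
Summing the contributions gives betweenness(6) = 5.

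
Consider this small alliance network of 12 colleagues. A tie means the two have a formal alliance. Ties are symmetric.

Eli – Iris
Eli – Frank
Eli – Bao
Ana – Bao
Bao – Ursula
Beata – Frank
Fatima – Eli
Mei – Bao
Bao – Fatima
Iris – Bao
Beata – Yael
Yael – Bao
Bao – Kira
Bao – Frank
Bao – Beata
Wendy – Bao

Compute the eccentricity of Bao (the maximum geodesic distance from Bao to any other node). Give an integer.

Distances from Bao: Ana:1, Beata:1, Eli:1, Fatima:1, Frank:1, Iris:1, Kira:1, Mei:1, Ursula:1, Wendy:1, Yael:1.
The largest is 1 (to Frank, Fatima, Yael, Eli, Kira, Wendy, Mei, Beata, Ursula, Ana, and Iris), so the eccentricity of Bao is 1.

1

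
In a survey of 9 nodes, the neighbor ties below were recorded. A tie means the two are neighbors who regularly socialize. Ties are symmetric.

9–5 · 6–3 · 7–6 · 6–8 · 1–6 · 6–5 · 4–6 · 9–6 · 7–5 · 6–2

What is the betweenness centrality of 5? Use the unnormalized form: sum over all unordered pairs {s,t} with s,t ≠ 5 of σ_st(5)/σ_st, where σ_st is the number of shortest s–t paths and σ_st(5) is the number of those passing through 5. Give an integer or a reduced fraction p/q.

1/2

Pairs whose geodesics pass through 5 — 9–7: 1/2.
All other pairs contribute 0.
Summing the contributions gives betweenness(5) = 1/2.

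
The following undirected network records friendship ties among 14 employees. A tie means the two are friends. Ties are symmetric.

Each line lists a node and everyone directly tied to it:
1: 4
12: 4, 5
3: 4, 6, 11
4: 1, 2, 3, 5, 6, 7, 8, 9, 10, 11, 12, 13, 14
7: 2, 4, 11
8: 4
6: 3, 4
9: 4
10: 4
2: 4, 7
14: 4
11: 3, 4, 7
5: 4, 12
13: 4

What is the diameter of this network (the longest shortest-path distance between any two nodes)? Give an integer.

Eccentricity of each node (its greatest distance to any other): 1:2, 2:2, 3:2, 4:1, 5:2, 6:2, 7:2, 8:2, 9:2, 10:2, 11:2, 12:2, 13:2, 14:2.
The maximum eccentricity is 2, realized for instance by the pair 11–14 via 11 – 4 – 14. So the diameter is 2.

2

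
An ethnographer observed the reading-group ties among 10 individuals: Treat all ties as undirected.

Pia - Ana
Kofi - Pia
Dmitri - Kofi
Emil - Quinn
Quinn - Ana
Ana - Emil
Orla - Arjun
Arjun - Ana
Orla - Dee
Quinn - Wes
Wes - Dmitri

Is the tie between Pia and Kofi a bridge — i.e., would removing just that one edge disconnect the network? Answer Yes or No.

No

Even without that edge, Pia still reaches Kofi via Pia – Ana – Quinn – Wes – Dmitri – Kofi, so the network stays connected. Not a bridge.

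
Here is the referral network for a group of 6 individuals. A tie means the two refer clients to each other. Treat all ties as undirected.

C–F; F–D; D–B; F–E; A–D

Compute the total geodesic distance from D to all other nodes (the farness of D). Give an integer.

Distances from D: A:1, B:1, C:2, E:2, F:1.
Sum = 1 + 1 + 2 + 2 + 1 = 7.

7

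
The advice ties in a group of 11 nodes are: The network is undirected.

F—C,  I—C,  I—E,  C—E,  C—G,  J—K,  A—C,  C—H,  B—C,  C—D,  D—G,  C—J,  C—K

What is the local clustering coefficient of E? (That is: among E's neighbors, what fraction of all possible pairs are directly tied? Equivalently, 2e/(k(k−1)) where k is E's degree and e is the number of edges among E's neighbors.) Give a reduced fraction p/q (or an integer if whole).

1

E's neighbors: C and I (k = 2).
Possible neighbor pairs: C(2,2) = 1. Edges among them: C–I → e = 1.
Clustering(E) = 1/1.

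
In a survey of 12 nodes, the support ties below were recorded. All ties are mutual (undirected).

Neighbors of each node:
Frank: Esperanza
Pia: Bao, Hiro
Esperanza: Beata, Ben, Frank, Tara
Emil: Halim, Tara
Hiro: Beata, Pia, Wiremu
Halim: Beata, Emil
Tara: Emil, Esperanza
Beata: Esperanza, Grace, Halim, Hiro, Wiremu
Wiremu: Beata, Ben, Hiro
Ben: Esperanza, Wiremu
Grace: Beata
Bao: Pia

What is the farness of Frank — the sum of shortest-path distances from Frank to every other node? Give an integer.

31

Distances from Frank: Bao:5, Beata:2, Ben:2, Emil:3, Esperanza:1, Grace:3, Halim:3, Hiro:3, Pia:4, Tara:2, Wiremu:3.
Sum = 5 + 2 + 2 + 3 + 1 + 3 + 3 + 3 + 4 + 2 + 3 = 31.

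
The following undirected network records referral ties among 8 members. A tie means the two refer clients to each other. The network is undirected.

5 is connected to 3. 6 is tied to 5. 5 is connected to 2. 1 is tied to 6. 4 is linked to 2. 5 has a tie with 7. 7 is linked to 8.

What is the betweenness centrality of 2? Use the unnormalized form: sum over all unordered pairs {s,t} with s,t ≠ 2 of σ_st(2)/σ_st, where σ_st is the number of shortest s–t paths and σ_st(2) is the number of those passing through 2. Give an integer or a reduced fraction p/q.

6

Pairs whose geodesics pass through 2 — 4–6: 1; 4–7: 1; 4–8: 1; 4–5: 1; 4–1: 1; 4–3: 1.
All other pairs contribute 0.
Summing the contributions gives betweenness(2) = 6.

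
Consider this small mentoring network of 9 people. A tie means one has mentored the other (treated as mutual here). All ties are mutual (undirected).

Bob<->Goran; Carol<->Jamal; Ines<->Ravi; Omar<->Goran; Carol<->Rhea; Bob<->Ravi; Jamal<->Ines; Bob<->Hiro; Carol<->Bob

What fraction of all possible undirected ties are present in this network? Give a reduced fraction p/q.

There are 9 edges and 9 nodes, so the maximum possible is C(9,2) = 36.
Density = 9/36 = 1/4.

1/4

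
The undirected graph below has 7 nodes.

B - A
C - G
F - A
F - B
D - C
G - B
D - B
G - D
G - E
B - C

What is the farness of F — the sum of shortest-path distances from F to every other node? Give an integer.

Distances from F: A:1, B:1, C:2, D:2, E:3, G:2.
Sum = 1 + 1 + 2 + 2 + 3 + 2 = 11.

11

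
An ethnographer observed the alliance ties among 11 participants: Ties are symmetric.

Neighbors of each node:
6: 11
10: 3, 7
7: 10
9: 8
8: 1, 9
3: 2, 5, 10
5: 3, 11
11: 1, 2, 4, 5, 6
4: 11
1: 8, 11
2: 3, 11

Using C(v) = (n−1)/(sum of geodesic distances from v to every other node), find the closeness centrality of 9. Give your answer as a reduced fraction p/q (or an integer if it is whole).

Distances from 9: 1:2, 2:4, 3:5, 4:4, 5:4, 6:4, 7:7, 8:1, 10:6, 11:3. Sum = 40.
n = 11, so closeness = 10/40 = 1/4.

1/4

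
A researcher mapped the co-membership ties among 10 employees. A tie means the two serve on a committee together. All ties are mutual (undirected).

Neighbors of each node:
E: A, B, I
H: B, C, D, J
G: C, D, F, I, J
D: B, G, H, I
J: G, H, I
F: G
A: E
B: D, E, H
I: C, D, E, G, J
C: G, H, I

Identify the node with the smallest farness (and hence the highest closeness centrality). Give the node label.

Farness (sum of distances to all others) for each node — A:24, B:16, C:16, D:15, E:16, F:22, G:14, H:16, I:13, J:16.
The smallest farness is 13, for I, so I has the highest closeness.

I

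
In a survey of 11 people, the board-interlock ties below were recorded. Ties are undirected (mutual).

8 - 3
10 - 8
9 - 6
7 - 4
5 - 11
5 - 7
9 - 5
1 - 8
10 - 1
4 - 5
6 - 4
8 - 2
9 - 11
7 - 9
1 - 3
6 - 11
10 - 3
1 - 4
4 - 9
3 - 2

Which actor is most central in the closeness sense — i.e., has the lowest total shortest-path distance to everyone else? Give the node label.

Farness (sum of distances to all others) for each node — 1:17, 2:30, 3:22, 4:16, 5:21, 6:22, 7:22, 8:22, 9:20, 10:23, 11:27.
The smallest farness is 16, for 4, so 4 has the highest closeness.

4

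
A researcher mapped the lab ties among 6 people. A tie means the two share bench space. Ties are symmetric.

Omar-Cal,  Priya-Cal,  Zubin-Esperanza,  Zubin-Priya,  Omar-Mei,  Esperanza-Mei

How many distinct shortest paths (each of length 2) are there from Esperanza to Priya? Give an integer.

1

The shortest distance is 2, and the only length-2 path is Esperanza–Zubin–Priya. So there is exactly 1 shortest path.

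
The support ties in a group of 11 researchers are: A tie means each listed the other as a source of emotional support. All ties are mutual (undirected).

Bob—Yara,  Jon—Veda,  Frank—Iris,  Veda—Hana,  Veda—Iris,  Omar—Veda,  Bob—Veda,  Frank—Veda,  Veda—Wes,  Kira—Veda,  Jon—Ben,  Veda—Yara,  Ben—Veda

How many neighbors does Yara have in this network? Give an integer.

2

Yara is directly tied to Bob and Veda. That is 2 neighbors, so the degree of Yara is 2.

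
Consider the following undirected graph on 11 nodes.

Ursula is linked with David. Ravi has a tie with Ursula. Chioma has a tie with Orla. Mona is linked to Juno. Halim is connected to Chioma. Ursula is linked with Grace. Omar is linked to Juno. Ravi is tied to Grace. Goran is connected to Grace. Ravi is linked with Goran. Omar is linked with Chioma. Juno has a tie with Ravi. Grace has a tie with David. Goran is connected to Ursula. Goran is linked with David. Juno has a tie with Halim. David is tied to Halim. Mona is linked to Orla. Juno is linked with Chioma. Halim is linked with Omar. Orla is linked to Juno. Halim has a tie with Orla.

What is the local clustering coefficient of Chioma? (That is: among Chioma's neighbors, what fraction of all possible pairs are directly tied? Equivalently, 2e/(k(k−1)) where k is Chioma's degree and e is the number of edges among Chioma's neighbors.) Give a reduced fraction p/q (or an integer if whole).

Chioma's neighbors: Halim, Juno, Omar, and Orla (k = 4).
Possible neighbor pairs: C(4,2) = 6. Edges among them: Halim–Juno, Halim–Omar, Halim–Orla, Juno–Omar, Juno–Orla → e = 5.
Clustering(Chioma) = 5/6.

5/6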